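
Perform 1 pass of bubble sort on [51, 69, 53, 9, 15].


Initial: [51, 69, 53, 9, 15]
Pass 1: [51, 53, 9, 15, 69] (3 swaps)

After 1 pass: [51, 53, 9, 15, 69]


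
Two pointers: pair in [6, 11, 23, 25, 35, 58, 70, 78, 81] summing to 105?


lo=0(6)+hi=8(81)=87
lo=1(11)+hi=8(81)=92
lo=2(23)+hi=8(81)=104
lo=3(25)+hi=8(81)=106
lo=3(25)+hi=7(78)=103
lo=4(35)+hi=7(78)=113
lo=4(35)+hi=6(70)=105

Yes: 35+70=105


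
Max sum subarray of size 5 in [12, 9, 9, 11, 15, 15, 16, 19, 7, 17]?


[0:5]: 56
[1:6]: 59
[2:7]: 66
[3:8]: 76
[4:9]: 72
[5:10]: 74

Max: 76 at [3:8]


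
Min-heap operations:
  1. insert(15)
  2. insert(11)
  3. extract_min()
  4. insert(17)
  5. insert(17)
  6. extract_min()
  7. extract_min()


insert(15) -> [15]
insert(11) -> [11, 15]
extract_min()->11, [15]
insert(17) -> [15, 17]
insert(17) -> [15, 17, 17]
extract_min()->15, [17, 17]
extract_min()->17, [17]

Final heap: [17]


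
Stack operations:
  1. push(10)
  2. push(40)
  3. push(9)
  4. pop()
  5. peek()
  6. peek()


push(10) -> [10]
push(40) -> [10, 40]
push(9) -> [10, 40, 9]
pop()->9, [10, 40]
peek()->40
peek()->40

Final stack: [10, 40]


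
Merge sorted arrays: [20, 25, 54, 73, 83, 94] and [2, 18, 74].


Take 2 from B
Take 18 from B
Take 20 from A
Take 25 from A
Take 54 from A
Take 73 from A
Take 74 from B

Merged: [2, 18, 20, 25, 54, 73, 74, 83, 94]


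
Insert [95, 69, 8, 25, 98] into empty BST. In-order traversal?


Insert 95: root
Insert 69: L from 95
Insert 8: L from 95 -> L from 69
Insert 25: L from 95 -> L from 69 -> R from 8
Insert 98: R from 95

In-order: [8, 25, 69, 95, 98]


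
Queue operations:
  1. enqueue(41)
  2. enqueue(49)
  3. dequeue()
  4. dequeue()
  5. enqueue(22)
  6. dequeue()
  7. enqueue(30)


enqueue(41) -> [41]
enqueue(49) -> [41, 49]
dequeue()->41, [49]
dequeue()->49, []
enqueue(22) -> [22]
dequeue()->22, []
enqueue(30) -> [30]

Final queue: [30]


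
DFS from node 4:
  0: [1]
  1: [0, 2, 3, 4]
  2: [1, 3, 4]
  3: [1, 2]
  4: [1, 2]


Visit 4, push [2, 1]
Visit 1, push [3, 2, 0]
Visit 0, push []
Visit 2, push [3]
Visit 3, push []

DFS order: [4, 1, 0, 2, 3]


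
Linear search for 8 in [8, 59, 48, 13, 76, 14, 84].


i=0: 8==8 found!

Found at 0, 1 comps


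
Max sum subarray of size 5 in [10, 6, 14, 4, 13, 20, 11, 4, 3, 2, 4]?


[0:5]: 47
[1:6]: 57
[2:7]: 62
[3:8]: 52
[4:9]: 51
[5:10]: 40
[6:11]: 24

Max: 62 at [2:7]


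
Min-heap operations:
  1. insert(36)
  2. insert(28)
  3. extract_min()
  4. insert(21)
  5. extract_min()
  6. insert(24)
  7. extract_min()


insert(36) -> [36]
insert(28) -> [28, 36]
extract_min()->28, [36]
insert(21) -> [21, 36]
extract_min()->21, [36]
insert(24) -> [24, 36]
extract_min()->24, [36]

Final heap: [36]


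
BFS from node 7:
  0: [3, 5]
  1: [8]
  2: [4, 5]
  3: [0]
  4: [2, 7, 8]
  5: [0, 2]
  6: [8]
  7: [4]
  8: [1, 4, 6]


Visit 7, enqueue [4]
Visit 4, enqueue [2, 8]
Visit 2, enqueue [5]
Visit 8, enqueue [1, 6]
Visit 5, enqueue [0]
Visit 1, enqueue []
Visit 6, enqueue []
Visit 0, enqueue [3]
Visit 3, enqueue []

BFS order: [7, 4, 2, 8, 5, 1, 6, 0, 3]


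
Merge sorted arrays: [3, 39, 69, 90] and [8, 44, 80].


Take 3 from A
Take 8 from B
Take 39 from A
Take 44 from B
Take 69 from A
Take 80 from B

Merged: [3, 8, 39, 44, 69, 80, 90]


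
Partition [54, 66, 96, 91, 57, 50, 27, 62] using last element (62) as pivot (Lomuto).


Pivot: 62
  54 <= 62: advance i (no swap)
  57 <= 62: swap -> [54, 57, 96, 91, 66, 50, 27, 62]
  50 <= 62: swap -> [54, 57, 50, 91, 66, 96, 27, 62]
  27 <= 62: swap -> [54, 57, 50, 27, 66, 96, 91, 62]
Place pivot at 4: [54, 57, 50, 27, 62, 96, 91, 66]

Partitioned: [54, 57, 50, 27, 62, 96, 91, 66]


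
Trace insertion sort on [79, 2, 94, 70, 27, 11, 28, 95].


Initial: [79, 2, 94, 70, 27, 11, 28, 95]
Insert 2: [2, 79, 94, 70, 27, 11, 28, 95]
Insert 94: [2, 79, 94, 70, 27, 11, 28, 95]
Insert 70: [2, 70, 79, 94, 27, 11, 28, 95]
Insert 27: [2, 27, 70, 79, 94, 11, 28, 95]
Insert 11: [2, 11, 27, 70, 79, 94, 28, 95]
Insert 28: [2, 11, 27, 28, 70, 79, 94, 95]
Insert 95: [2, 11, 27, 28, 70, 79, 94, 95]

Sorted: [2, 11, 27, 28, 70, 79, 94, 95]


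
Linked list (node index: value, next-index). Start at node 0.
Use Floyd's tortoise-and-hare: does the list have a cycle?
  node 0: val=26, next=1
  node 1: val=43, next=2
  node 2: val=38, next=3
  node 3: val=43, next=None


Floyd's tortoise (slow, +1) and hare (fast, +2):
  init: slow=0, fast=0
  step 1: slow=1, fast=2
  step 2: fast 2->3->None, no cycle

Cycle: no


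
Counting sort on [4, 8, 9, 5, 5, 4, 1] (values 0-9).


Input: [4, 8, 9, 5, 5, 4, 1]
Counts: [0, 1, 0, 0, 2, 2, 0, 0, 1, 1]

Sorted: [1, 4, 4, 5, 5, 8, 9]


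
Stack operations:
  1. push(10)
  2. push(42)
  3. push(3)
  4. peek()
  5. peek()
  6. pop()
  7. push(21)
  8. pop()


push(10) -> [10]
push(42) -> [10, 42]
push(3) -> [10, 42, 3]
peek()->3
peek()->3
pop()->3, [10, 42]
push(21) -> [10, 42, 21]
pop()->21, [10, 42]

Final stack: [10, 42]


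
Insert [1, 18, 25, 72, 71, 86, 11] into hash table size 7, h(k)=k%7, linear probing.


Insert 1: h=1 -> slot 1
Insert 18: h=4 -> slot 4
Insert 25: h=4, 1 probes -> slot 5
Insert 72: h=2 -> slot 2
Insert 71: h=1, 2 probes -> slot 3
Insert 86: h=2, 4 probes -> slot 6
Insert 11: h=4, 3 probes -> slot 0

Table: [11, 1, 72, 71, 18, 25, 86]


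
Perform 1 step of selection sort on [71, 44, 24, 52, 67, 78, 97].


Initial: [71, 44, 24, 52, 67, 78, 97]
Step 1: min=24 at 2
  Swap: [24, 44, 71, 52, 67, 78, 97]

After 1 step: [24, 44, 71, 52, 67, 78, 97]


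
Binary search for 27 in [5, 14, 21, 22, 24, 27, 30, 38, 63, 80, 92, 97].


Step 1: lo=0, hi=11, mid=5, val=27

Found at index 5


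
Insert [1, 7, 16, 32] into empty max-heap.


Insert 1: [1]
Insert 7: [7, 1]
Insert 16: [16, 1, 7]
Insert 32: [32, 16, 7, 1]

Final heap: [32, 16, 7, 1]


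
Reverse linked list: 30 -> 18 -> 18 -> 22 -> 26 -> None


Step 1: curr=30, set curr.next=prev(None) | reversed so far: 30
Step 2: curr=18, set curr.next=prev(30) | reversed so far: 18 -> 30
Step 3: curr=18, set curr.next=prev(18) | reversed so far: 18 -> 18 -> 30
Step 4: curr=22, set curr.next=prev(18) | reversed so far: 22 -> 18 -> 18 -> 30
Step 5: curr=26, set curr.next=prev(22) | reversed so far: 26 -> 22 -> 18 -> 18 -> 30

26 -> 22 -> 18 -> 18 -> 30 -> None


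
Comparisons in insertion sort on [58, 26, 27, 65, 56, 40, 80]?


Algorithm: insertion sort
Input: [58, 26, 27, 65, 56, 40, 80]
Sorted: [26, 27, 40, 56, 58, 65, 80]

12


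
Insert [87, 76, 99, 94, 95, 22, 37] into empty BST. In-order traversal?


Insert 87: root
Insert 76: L from 87
Insert 99: R from 87
Insert 94: R from 87 -> L from 99
Insert 95: R from 87 -> L from 99 -> R from 94
Insert 22: L from 87 -> L from 76
Insert 37: L from 87 -> L from 76 -> R from 22

In-order: [22, 37, 76, 87, 94, 95, 99]


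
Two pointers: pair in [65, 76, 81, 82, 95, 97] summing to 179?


lo=0(65)+hi=5(97)=162
lo=1(76)+hi=5(97)=173
lo=2(81)+hi=5(97)=178
lo=3(82)+hi=5(97)=179

Yes: 82+97=179


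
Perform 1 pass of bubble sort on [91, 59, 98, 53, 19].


Initial: [91, 59, 98, 53, 19]
Pass 1: [59, 91, 53, 19, 98] (3 swaps)

After 1 pass: [59, 91, 53, 19, 98]


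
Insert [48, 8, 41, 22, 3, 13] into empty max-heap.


Insert 48: [48]
Insert 8: [48, 8]
Insert 41: [48, 8, 41]
Insert 22: [48, 22, 41, 8]
Insert 3: [48, 22, 41, 8, 3]
Insert 13: [48, 22, 41, 8, 3, 13]

Final heap: [48, 22, 41, 8, 3, 13]


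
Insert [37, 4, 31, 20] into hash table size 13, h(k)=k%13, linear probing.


Insert 37: h=11 -> slot 11
Insert 4: h=4 -> slot 4
Insert 31: h=5 -> slot 5
Insert 20: h=7 -> slot 7

Table: [None, None, None, None, 4, 31, None, 20, None, None, None, 37, None]


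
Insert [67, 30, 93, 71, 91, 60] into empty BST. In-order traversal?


Insert 67: root
Insert 30: L from 67
Insert 93: R from 67
Insert 71: R from 67 -> L from 93
Insert 91: R from 67 -> L from 93 -> R from 71
Insert 60: L from 67 -> R from 30

In-order: [30, 60, 67, 71, 91, 93]


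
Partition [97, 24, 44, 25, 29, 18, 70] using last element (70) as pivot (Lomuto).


Pivot: 70
  24 <= 70: swap -> [24, 97, 44, 25, 29, 18, 70]
  44 <= 70: swap -> [24, 44, 97, 25, 29, 18, 70]
  25 <= 70: swap -> [24, 44, 25, 97, 29, 18, 70]
  29 <= 70: swap -> [24, 44, 25, 29, 97, 18, 70]
  18 <= 70: swap -> [24, 44, 25, 29, 18, 97, 70]
Place pivot at 5: [24, 44, 25, 29, 18, 70, 97]

Partitioned: [24, 44, 25, 29, 18, 70, 97]


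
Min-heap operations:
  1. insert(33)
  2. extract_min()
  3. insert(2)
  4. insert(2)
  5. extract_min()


insert(33) -> [33]
extract_min()->33, []
insert(2) -> [2]
insert(2) -> [2, 2]
extract_min()->2, [2]

Final heap: [2]


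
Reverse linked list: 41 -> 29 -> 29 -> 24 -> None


Step 1: curr=41, set curr.next=prev(None) | reversed so far: 41
Step 2: curr=29, set curr.next=prev(41) | reversed so far: 29 -> 41
Step 3: curr=29, set curr.next=prev(29) | reversed so far: 29 -> 29 -> 41
Step 4: curr=24, set curr.next=prev(29) | reversed so far: 24 -> 29 -> 29 -> 41

24 -> 29 -> 29 -> 41 -> None


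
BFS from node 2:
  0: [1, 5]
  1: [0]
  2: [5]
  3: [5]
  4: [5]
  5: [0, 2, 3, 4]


Visit 2, enqueue [5]
Visit 5, enqueue [0, 3, 4]
Visit 0, enqueue [1]
Visit 3, enqueue []
Visit 4, enqueue []
Visit 1, enqueue []

BFS order: [2, 5, 0, 3, 4, 1]


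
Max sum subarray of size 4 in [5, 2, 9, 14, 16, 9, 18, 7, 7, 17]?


[0:4]: 30
[1:5]: 41
[2:6]: 48
[3:7]: 57
[4:8]: 50
[5:9]: 41
[6:10]: 49

Max: 57 at [3:7]


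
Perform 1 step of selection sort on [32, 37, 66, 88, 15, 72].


Initial: [32, 37, 66, 88, 15, 72]
Step 1: min=15 at 4
  Swap: [15, 37, 66, 88, 32, 72]

After 1 step: [15, 37, 66, 88, 32, 72]


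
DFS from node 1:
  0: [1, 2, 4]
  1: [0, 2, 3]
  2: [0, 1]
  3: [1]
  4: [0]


Visit 1, push [3, 2, 0]
Visit 0, push [4, 2]
Visit 2, push []
Visit 4, push []
Visit 3, push []

DFS order: [1, 0, 2, 4, 3]


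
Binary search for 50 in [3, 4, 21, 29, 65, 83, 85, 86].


Step 1: lo=0, hi=7, mid=3, val=29
Step 2: lo=4, hi=7, mid=5, val=83
Step 3: lo=4, hi=4, mid=4, val=65

Not found


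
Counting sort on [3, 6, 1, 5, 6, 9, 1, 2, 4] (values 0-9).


Input: [3, 6, 1, 5, 6, 9, 1, 2, 4]
Counts: [0, 2, 1, 1, 1, 1, 2, 0, 0, 1]

Sorted: [1, 1, 2, 3, 4, 5, 6, 6, 9]


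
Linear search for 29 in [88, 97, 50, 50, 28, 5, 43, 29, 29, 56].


i=0: 88!=29
i=1: 97!=29
i=2: 50!=29
i=3: 50!=29
i=4: 28!=29
i=5: 5!=29
i=6: 43!=29
i=7: 29==29 found!

Found at 7, 8 comps


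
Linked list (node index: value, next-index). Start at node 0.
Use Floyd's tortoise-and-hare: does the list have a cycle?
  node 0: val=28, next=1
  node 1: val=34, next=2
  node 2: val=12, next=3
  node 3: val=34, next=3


Floyd's tortoise (slow, +1) and hare (fast, +2):
  init: slow=0, fast=0
  step 1: slow=1, fast=2
  step 2: slow=2, fast=3
  step 3: slow=3, fast=3
  slow == fast at node 3: cycle detected

Cycle: yes


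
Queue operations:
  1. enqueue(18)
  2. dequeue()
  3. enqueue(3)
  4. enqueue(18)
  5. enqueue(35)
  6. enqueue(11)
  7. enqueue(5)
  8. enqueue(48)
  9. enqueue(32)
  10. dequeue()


enqueue(18) -> [18]
dequeue()->18, []
enqueue(3) -> [3]
enqueue(18) -> [3, 18]
enqueue(35) -> [3, 18, 35]
enqueue(11) -> [3, 18, 35, 11]
enqueue(5) -> [3, 18, 35, 11, 5]
enqueue(48) -> [3, 18, 35, 11, 5, 48]
enqueue(32) -> [3, 18, 35, 11, 5, 48, 32]
dequeue()->3, [18, 35, 11, 5, 48, 32]

Final queue: [18, 35, 11, 5, 48, 32]


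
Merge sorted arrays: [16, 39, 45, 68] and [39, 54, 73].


Take 16 from A
Take 39 from A
Take 39 from B
Take 45 from A
Take 54 from B
Take 68 from A

Merged: [16, 39, 39, 45, 54, 68, 73]


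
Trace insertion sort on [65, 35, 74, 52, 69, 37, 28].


Initial: [65, 35, 74, 52, 69, 37, 28]
Insert 35: [35, 65, 74, 52, 69, 37, 28]
Insert 74: [35, 65, 74, 52, 69, 37, 28]
Insert 52: [35, 52, 65, 74, 69, 37, 28]
Insert 69: [35, 52, 65, 69, 74, 37, 28]
Insert 37: [35, 37, 52, 65, 69, 74, 28]
Insert 28: [28, 35, 37, 52, 65, 69, 74]

Sorted: [28, 35, 37, 52, 65, 69, 74]


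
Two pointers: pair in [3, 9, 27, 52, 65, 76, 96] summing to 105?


lo=0(3)+hi=6(96)=99
lo=1(9)+hi=6(96)=105

Yes: 9+96=105


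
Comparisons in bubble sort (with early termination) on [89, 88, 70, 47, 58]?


Algorithm: bubble sort (with early termination)
Input: [89, 88, 70, 47, 58]
Sorted: [47, 58, 70, 88, 89]

10


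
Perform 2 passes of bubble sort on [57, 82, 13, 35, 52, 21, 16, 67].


Initial: [57, 82, 13, 35, 52, 21, 16, 67]
Pass 1: [57, 13, 35, 52, 21, 16, 67, 82] (6 swaps)
Pass 2: [13, 35, 52, 21, 16, 57, 67, 82] (5 swaps)

After 2 passes: [13, 35, 52, 21, 16, 57, 67, 82]


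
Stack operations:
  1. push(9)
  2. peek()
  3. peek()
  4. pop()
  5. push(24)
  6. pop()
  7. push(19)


push(9) -> [9]
peek()->9
peek()->9
pop()->9, []
push(24) -> [24]
pop()->24, []
push(19) -> [19]

Final stack: [19]


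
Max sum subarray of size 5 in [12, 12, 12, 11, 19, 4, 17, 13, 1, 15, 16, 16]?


[0:5]: 66
[1:6]: 58
[2:7]: 63
[3:8]: 64
[4:9]: 54
[5:10]: 50
[6:11]: 62
[7:12]: 61

Max: 66 at [0:5]


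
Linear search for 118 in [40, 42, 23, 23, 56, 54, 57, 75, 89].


i=0: 40!=118
i=1: 42!=118
i=2: 23!=118
i=3: 23!=118
i=4: 56!=118
i=5: 54!=118
i=6: 57!=118
i=7: 75!=118
i=8: 89!=118

Not found, 9 comps


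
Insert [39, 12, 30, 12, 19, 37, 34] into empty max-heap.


Insert 39: [39]
Insert 12: [39, 12]
Insert 30: [39, 12, 30]
Insert 12: [39, 12, 30, 12]
Insert 19: [39, 19, 30, 12, 12]
Insert 37: [39, 19, 37, 12, 12, 30]
Insert 34: [39, 19, 37, 12, 12, 30, 34]

Final heap: [39, 19, 37, 12, 12, 30, 34]


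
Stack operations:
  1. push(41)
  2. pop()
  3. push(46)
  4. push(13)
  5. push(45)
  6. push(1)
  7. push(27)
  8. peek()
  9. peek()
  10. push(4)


push(41) -> [41]
pop()->41, []
push(46) -> [46]
push(13) -> [46, 13]
push(45) -> [46, 13, 45]
push(1) -> [46, 13, 45, 1]
push(27) -> [46, 13, 45, 1, 27]
peek()->27
peek()->27
push(4) -> [46, 13, 45, 1, 27, 4]

Final stack: [46, 13, 45, 1, 27, 4]


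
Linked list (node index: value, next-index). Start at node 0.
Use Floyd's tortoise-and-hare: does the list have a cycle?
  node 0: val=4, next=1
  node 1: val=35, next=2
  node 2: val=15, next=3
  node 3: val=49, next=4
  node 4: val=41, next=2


Floyd's tortoise (slow, +1) and hare (fast, +2):
  init: slow=0, fast=0
  step 1: slow=1, fast=2
  step 2: slow=2, fast=4
  step 3: slow=3, fast=3
  slow == fast at node 3: cycle detected

Cycle: yes


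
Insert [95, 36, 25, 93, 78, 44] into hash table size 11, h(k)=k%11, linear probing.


Insert 95: h=7 -> slot 7
Insert 36: h=3 -> slot 3
Insert 25: h=3, 1 probes -> slot 4
Insert 93: h=5 -> slot 5
Insert 78: h=1 -> slot 1
Insert 44: h=0 -> slot 0

Table: [44, 78, None, 36, 25, 93, None, 95, None, None, None]


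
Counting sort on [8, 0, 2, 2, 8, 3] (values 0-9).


Input: [8, 0, 2, 2, 8, 3]
Counts: [1, 0, 2, 1, 0, 0, 0, 0, 2, 0]

Sorted: [0, 2, 2, 3, 8, 8]


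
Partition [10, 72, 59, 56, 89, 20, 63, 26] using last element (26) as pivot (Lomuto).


Pivot: 26
  10 <= 26: advance i (no swap)
  20 <= 26: swap -> [10, 20, 59, 56, 89, 72, 63, 26]
Place pivot at 2: [10, 20, 26, 56, 89, 72, 63, 59]

Partitioned: [10, 20, 26, 56, 89, 72, 63, 59]


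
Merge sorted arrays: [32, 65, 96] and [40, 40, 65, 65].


Take 32 from A
Take 40 from B
Take 40 from B
Take 65 from A
Take 65 from B
Take 65 from B

Merged: [32, 40, 40, 65, 65, 65, 96]


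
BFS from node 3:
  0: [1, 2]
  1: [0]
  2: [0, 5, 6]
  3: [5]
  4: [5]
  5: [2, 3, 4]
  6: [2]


Visit 3, enqueue [5]
Visit 5, enqueue [2, 4]
Visit 2, enqueue [0, 6]
Visit 4, enqueue []
Visit 0, enqueue [1]
Visit 6, enqueue []
Visit 1, enqueue []

BFS order: [3, 5, 2, 4, 0, 6, 1]


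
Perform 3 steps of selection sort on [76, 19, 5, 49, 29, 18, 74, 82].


Initial: [76, 19, 5, 49, 29, 18, 74, 82]
Step 1: min=5 at 2
  Swap: [5, 19, 76, 49, 29, 18, 74, 82]
Step 2: min=18 at 5
  Swap: [5, 18, 76, 49, 29, 19, 74, 82]
Step 3: min=19 at 5
  Swap: [5, 18, 19, 49, 29, 76, 74, 82]

After 3 steps: [5, 18, 19, 49, 29, 76, 74, 82]


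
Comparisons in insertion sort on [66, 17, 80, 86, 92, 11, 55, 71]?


Algorithm: insertion sort
Input: [66, 17, 80, 86, 92, 11, 55, 71]
Sorted: [11, 17, 55, 66, 71, 80, 86, 92]

18


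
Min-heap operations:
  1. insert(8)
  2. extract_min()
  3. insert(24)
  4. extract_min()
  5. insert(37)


insert(8) -> [8]
extract_min()->8, []
insert(24) -> [24]
extract_min()->24, []
insert(37) -> [37]

Final heap: [37]


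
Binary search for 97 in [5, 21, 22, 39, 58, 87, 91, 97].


Step 1: lo=0, hi=7, mid=3, val=39
Step 2: lo=4, hi=7, mid=5, val=87
Step 3: lo=6, hi=7, mid=6, val=91
Step 4: lo=7, hi=7, mid=7, val=97

Found at index 7


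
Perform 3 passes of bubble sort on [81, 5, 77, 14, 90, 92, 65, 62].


Initial: [81, 5, 77, 14, 90, 92, 65, 62]
Pass 1: [5, 77, 14, 81, 90, 65, 62, 92] (5 swaps)
Pass 2: [5, 14, 77, 81, 65, 62, 90, 92] (3 swaps)
Pass 3: [5, 14, 77, 65, 62, 81, 90, 92] (2 swaps)

After 3 passes: [5, 14, 77, 65, 62, 81, 90, 92]


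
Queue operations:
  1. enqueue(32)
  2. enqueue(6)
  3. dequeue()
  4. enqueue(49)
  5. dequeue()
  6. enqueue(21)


enqueue(32) -> [32]
enqueue(6) -> [32, 6]
dequeue()->32, [6]
enqueue(49) -> [6, 49]
dequeue()->6, [49]
enqueue(21) -> [49, 21]

Final queue: [49, 21]


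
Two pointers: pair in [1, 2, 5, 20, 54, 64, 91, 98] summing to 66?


lo=0(1)+hi=7(98)=99
lo=0(1)+hi=6(91)=92
lo=0(1)+hi=5(64)=65
lo=1(2)+hi=5(64)=66

Yes: 2+64=66


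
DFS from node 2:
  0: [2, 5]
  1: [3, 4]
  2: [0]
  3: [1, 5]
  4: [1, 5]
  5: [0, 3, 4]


Visit 2, push [0]
Visit 0, push [5]
Visit 5, push [4, 3]
Visit 3, push [1]
Visit 1, push [4]
Visit 4, push []

DFS order: [2, 0, 5, 3, 1, 4]


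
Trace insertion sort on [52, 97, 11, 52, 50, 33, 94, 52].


Initial: [52, 97, 11, 52, 50, 33, 94, 52]
Insert 97: [52, 97, 11, 52, 50, 33, 94, 52]
Insert 11: [11, 52, 97, 52, 50, 33, 94, 52]
Insert 52: [11, 52, 52, 97, 50, 33, 94, 52]
Insert 50: [11, 50, 52, 52, 97, 33, 94, 52]
Insert 33: [11, 33, 50, 52, 52, 97, 94, 52]
Insert 94: [11, 33, 50, 52, 52, 94, 97, 52]
Insert 52: [11, 33, 50, 52, 52, 52, 94, 97]

Sorted: [11, 33, 50, 52, 52, 52, 94, 97]


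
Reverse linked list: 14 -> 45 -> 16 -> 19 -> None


Step 1: curr=14, set curr.next=prev(None) | reversed so far: 14
Step 2: curr=45, set curr.next=prev(14) | reversed so far: 45 -> 14
Step 3: curr=16, set curr.next=prev(45) | reversed so far: 16 -> 45 -> 14
Step 4: curr=19, set curr.next=prev(16) | reversed so far: 19 -> 16 -> 45 -> 14

19 -> 16 -> 45 -> 14 -> None


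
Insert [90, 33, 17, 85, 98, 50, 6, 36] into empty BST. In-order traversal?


Insert 90: root
Insert 33: L from 90
Insert 17: L from 90 -> L from 33
Insert 85: L from 90 -> R from 33
Insert 98: R from 90
Insert 50: L from 90 -> R from 33 -> L from 85
Insert 6: L from 90 -> L from 33 -> L from 17
Insert 36: L from 90 -> R from 33 -> L from 85 -> L from 50

In-order: [6, 17, 33, 36, 50, 85, 90, 98]


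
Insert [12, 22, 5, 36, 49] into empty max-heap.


Insert 12: [12]
Insert 22: [22, 12]
Insert 5: [22, 12, 5]
Insert 36: [36, 22, 5, 12]
Insert 49: [49, 36, 5, 12, 22]

Final heap: [49, 36, 5, 12, 22]


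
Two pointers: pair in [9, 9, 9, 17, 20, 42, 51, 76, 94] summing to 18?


lo=0(9)+hi=8(94)=103
lo=0(9)+hi=7(76)=85
lo=0(9)+hi=6(51)=60
lo=0(9)+hi=5(42)=51
lo=0(9)+hi=4(20)=29
lo=0(9)+hi=3(17)=26
lo=0(9)+hi=2(9)=18

Yes: 9+9=18


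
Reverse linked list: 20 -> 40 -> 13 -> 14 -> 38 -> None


Step 1: curr=20, set curr.next=prev(None) | reversed so far: 20
Step 2: curr=40, set curr.next=prev(20) | reversed so far: 40 -> 20
Step 3: curr=13, set curr.next=prev(40) | reversed so far: 13 -> 40 -> 20
Step 4: curr=14, set curr.next=prev(13) | reversed so far: 14 -> 13 -> 40 -> 20
Step 5: curr=38, set curr.next=prev(14) | reversed so far: 38 -> 14 -> 13 -> 40 -> 20

38 -> 14 -> 13 -> 40 -> 20 -> None


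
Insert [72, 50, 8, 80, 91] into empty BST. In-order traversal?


Insert 72: root
Insert 50: L from 72
Insert 8: L from 72 -> L from 50
Insert 80: R from 72
Insert 91: R from 72 -> R from 80

In-order: [8, 50, 72, 80, 91]


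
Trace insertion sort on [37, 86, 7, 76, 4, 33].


Initial: [37, 86, 7, 76, 4, 33]
Insert 86: [37, 86, 7, 76, 4, 33]
Insert 7: [7, 37, 86, 76, 4, 33]
Insert 76: [7, 37, 76, 86, 4, 33]
Insert 4: [4, 7, 37, 76, 86, 33]
Insert 33: [4, 7, 33, 37, 76, 86]

Sorted: [4, 7, 33, 37, 76, 86]


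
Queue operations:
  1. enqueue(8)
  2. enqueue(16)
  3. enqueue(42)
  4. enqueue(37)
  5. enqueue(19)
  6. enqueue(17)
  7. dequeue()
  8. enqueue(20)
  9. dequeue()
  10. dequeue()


enqueue(8) -> [8]
enqueue(16) -> [8, 16]
enqueue(42) -> [8, 16, 42]
enqueue(37) -> [8, 16, 42, 37]
enqueue(19) -> [8, 16, 42, 37, 19]
enqueue(17) -> [8, 16, 42, 37, 19, 17]
dequeue()->8, [16, 42, 37, 19, 17]
enqueue(20) -> [16, 42, 37, 19, 17, 20]
dequeue()->16, [42, 37, 19, 17, 20]
dequeue()->42, [37, 19, 17, 20]

Final queue: [37, 19, 17, 20]


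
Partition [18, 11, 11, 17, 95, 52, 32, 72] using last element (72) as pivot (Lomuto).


Pivot: 72
  18 <= 72: advance i (no swap)
  11 <= 72: advance i (no swap)
  11 <= 72: advance i (no swap)
  17 <= 72: advance i (no swap)
  52 <= 72: swap -> [18, 11, 11, 17, 52, 95, 32, 72]
  32 <= 72: swap -> [18, 11, 11, 17, 52, 32, 95, 72]
Place pivot at 6: [18, 11, 11, 17, 52, 32, 72, 95]

Partitioned: [18, 11, 11, 17, 52, 32, 72, 95]


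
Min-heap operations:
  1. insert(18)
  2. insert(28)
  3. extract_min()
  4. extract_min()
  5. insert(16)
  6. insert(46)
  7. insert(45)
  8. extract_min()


insert(18) -> [18]
insert(28) -> [18, 28]
extract_min()->18, [28]
extract_min()->28, []
insert(16) -> [16]
insert(46) -> [16, 46]
insert(45) -> [16, 46, 45]
extract_min()->16, [45, 46]

Final heap: [45, 46]


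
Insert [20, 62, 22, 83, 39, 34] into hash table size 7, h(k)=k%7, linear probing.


Insert 20: h=6 -> slot 6
Insert 62: h=6, 1 probes -> slot 0
Insert 22: h=1 -> slot 1
Insert 83: h=6, 3 probes -> slot 2
Insert 39: h=4 -> slot 4
Insert 34: h=6, 4 probes -> slot 3

Table: [62, 22, 83, 34, 39, None, 20]


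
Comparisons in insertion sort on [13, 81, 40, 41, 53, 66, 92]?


Algorithm: insertion sort
Input: [13, 81, 40, 41, 53, 66, 92]
Sorted: [13, 40, 41, 53, 66, 81, 92]

10


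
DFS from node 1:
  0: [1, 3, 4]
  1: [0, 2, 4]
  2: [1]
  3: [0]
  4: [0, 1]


Visit 1, push [4, 2, 0]
Visit 0, push [4, 3]
Visit 3, push []
Visit 4, push []
Visit 2, push []

DFS order: [1, 0, 3, 4, 2]


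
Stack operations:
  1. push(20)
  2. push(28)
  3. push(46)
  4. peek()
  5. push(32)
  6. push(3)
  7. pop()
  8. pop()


push(20) -> [20]
push(28) -> [20, 28]
push(46) -> [20, 28, 46]
peek()->46
push(32) -> [20, 28, 46, 32]
push(3) -> [20, 28, 46, 32, 3]
pop()->3, [20, 28, 46, 32]
pop()->32, [20, 28, 46]

Final stack: [20, 28, 46]


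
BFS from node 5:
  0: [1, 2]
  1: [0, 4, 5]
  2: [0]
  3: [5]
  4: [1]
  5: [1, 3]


Visit 5, enqueue [1, 3]
Visit 1, enqueue [0, 4]
Visit 3, enqueue []
Visit 0, enqueue [2]
Visit 4, enqueue []
Visit 2, enqueue []

BFS order: [5, 1, 3, 0, 4, 2]


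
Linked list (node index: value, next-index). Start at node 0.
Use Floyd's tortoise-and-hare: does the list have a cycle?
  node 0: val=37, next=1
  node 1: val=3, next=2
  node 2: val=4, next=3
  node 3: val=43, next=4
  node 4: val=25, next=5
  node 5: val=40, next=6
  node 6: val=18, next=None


Floyd's tortoise (slow, +1) and hare (fast, +2):
  init: slow=0, fast=0
  step 1: slow=1, fast=2
  step 2: slow=2, fast=4
  step 3: slow=3, fast=6
  step 4: fast -> None, no cycle

Cycle: no


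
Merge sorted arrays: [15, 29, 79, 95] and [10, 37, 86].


Take 10 from B
Take 15 from A
Take 29 from A
Take 37 from B
Take 79 from A
Take 86 from B

Merged: [10, 15, 29, 37, 79, 86, 95]


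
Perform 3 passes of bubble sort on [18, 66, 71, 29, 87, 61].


Initial: [18, 66, 71, 29, 87, 61]
Pass 1: [18, 66, 29, 71, 61, 87] (2 swaps)
Pass 2: [18, 29, 66, 61, 71, 87] (2 swaps)
Pass 3: [18, 29, 61, 66, 71, 87] (1 swaps)

After 3 passes: [18, 29, 61, 66, 71, 87]


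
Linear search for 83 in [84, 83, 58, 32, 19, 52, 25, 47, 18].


i=0: 84!=83
i=1: 83==83 found!

Found at 1, 2 comps


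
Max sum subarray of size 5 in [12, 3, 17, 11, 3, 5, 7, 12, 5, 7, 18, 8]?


[0:5]: 46
[1:6]: 39
[2:7]: 43
[3:8]: 38
[4:9]: 32
[5:10]: 36
[6:11]: 49
[7:12]: 50

Max: 50 at [7:12]


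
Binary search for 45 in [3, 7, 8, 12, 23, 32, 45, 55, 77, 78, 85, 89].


Step 1: lo=0, hi=11, mid=5, val=32
Step 2: lo=6, hi=11, mid=8, val=77
Step 3: lo=6, hi=7, mid=6, val=45

Found at index 6


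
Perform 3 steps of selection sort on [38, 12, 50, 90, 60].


Initial: [38, 12, 50, 90, 60]
Step 1: min=12 at 1
  Swap: [12, 38, 50, 90, 60]
Step 2: min=38 at 1
  Swap: [12, 38, 50, 90, 60]
Step 3: min=50 at 2
  Swap: [12, 38, 50, 90, 60]

After 3 steps: [12, 38, 50, 90, 60]


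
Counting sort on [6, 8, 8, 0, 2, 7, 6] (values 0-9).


Input: [6, 8, 8, 0, 2, 7, 6]
Counts: [1, 0, 1, 0, 0, 0, 2, 1, 2, 0]

Sorted: [0, 2, 6, 6, 7, 8, 8]


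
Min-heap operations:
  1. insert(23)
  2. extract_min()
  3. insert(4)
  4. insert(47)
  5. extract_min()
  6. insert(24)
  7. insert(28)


insert(23) -> [23]
extract_min()->23, []
insert(4) -> [4]
insert(47) -> [4, 47]
extract_min()->4, [47]
insert(24) -> [24, 47]
insert(28) -> [24, 47, 28]

Final heap: [24, 47, 28]


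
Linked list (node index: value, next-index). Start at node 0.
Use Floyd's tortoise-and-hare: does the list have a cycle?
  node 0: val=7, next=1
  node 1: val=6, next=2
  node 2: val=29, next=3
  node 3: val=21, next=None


Floyd's tortoise (slow, +1) and hare (fast, +2):
  init: slow=0, fast=0
  step 1: slow=1, fast=2
  step 2: fast 2->3->None, no cycle

Cycle: no


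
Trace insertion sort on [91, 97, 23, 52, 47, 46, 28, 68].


Initial: [91, 97, 23, 52, 47, 46, 28, 68]
Insert 97: [91, 97, 23, 52, 47, 46, 28, 68]
Insert 23: [23, 91, 97, 52, 47, 46, 28, 68]
Insert 52: [23, 52, 91, 97, 47, 46, 28, 68]
Insert 47: [23, 47, 52, 91, 97, 46, 28, 68]
Insert 46: [23, 46, 47, 52, 91, 97, 28, 68]
Insert 28: [23, 28, 46, 47, 52, 91, 97, 68]
Insert 68: [23, 28, 46, 47, 52, 68, 91, 97]

Sorted: [23, 28, 46, 47, 52, 68, 91, 97]


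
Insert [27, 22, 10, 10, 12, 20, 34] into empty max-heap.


Insert 27: [27]
Insert 22: [27, 22]
Insert 10: [27, 22, 10]
Insert 10: [27, 22, 10, 10]
Insert 12: [27, 22, 10, 10, 12]
Insert 20: [27, 22, 20, 10, 12, 10]
Insert 34: [34, 22, 27, 10, 12, 10, 20]

Final heap: [34, 22, 27, 10, 12, 10, 20]


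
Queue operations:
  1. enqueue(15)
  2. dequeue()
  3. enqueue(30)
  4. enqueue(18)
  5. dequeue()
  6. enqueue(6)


enqueue(15) -> [15]
dequeue()->15, []
enqueue(30) -> [30]
enqueue(18) -> [30, 18]
dequeue()->30, [18]
enqueue(6) -> [18, 6]

Final queue: [18, 6]


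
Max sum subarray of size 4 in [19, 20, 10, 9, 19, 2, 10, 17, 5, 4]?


[0:4]: 58
[1:5]: 58
[2:6]: 40
[3:7]: 40
[4:8]: 48
[5:9]: 34
[6:10]: 36

Max: 58 at [0:4]


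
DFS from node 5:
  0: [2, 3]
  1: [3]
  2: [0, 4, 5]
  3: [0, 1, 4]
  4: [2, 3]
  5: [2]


Visit 5, push [2]
Visit 2, push [4, 0]
Visit 0, push [3]
Visit 3, push [4, 1]
Visit 1, push []
Visit 4, push []

DFS order: [5, 2, 0, 3, 1, 4]


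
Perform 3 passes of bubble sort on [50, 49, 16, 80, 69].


Initial: [50, 49, 16, 80, 69]
Pass 1: [49, 16, 50, 69, 80] (3 swaps)
Pass 2: [16, 49, 50, 69, 80] (1 swaps)
Pass 3: [16, 49, 50, 69, 80] (0 swaps)

After 3 passes: [16, 49, 50, 69, 80]


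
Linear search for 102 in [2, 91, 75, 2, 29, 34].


i=0: 2!=102
i=1: 91!=102
i=2: 75!=102
i=3: 2!=102
i=4: 29!=102
i=5: 34!=102

Not found, 6 comps


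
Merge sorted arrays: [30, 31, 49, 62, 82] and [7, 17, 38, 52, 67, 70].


Take 7 from B
Take 17 from B
Take 30 from A
Take 31 from A
Take 38 from B
Take 49 from A
Take 52 from B
Take 62 from A
Take 67 from B
Take 70 from B

Merged: [7, 17, 30, 31, 38, 49, 52, 62, 67, 70, 82]


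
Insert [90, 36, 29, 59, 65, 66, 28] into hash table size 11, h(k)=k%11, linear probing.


Insert 90: h=2 -> slot 2
Insert 36: h=3 -> slot 3
Insert 29: h=7 -> slot 7
Insert 59: h=4 -> slot 4
Insert 65: h=10 -> slot 10
Insert 66: h=0 -> slot 0
Insert 28: h=6 -> slot 6

Table: [66, None, 90, 36, 59, None, 28, 29, None, None, 65]


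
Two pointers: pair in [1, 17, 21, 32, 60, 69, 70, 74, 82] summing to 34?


lo=0(1)+hi=8(82)=83
lo=0(1)+hi=7(74)=75
lo=0(1)+hi=6(70)=71
lo=0(1)+hi=5(69)=70
lo=0(1)+hi=4(60)=61
lo=0(1)+hi=3(32)=33
lo=1(17)+hi=3(32)=49
lo=1(17)+hi=2(21)=38

No pair found


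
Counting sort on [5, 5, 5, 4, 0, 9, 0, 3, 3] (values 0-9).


Input: [5, 5, 5, 4, 0, 9, 0, 3, 3]
Counts: [2, 0, 0, 2, 1, 3, 0, 0, 0, 1]

Sorted: [0, 0, 3, 3, 4, 5, 5, 5, 9]


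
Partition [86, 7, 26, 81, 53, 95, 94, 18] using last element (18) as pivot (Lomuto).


Pivot: 18
  7 <= 18: swap -> [7, 86, 26, 81, 53, 95, 94, 18]
Place pivot at 1: [7, 18, 26, 81, 53, 95, 94, 86]

Partitioned: [7, 18, 26, 81, 53, 95, 94, 86]


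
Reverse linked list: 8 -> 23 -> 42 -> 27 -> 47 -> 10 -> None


Step 1: curr=8, set curr.next=prev(None) | reversed so far: 8
Step 2: curr=23, set curr.next=prev(8) | reversed so far: 23 -> 8
Step 3: curr=42, set curr.next=prev(23) | reversed so far: 42 -> 23 -> 8
Step 4: curr=27, set curr.next=prev(42) | reversed so far: 27 -> 42 -> 23 -> 8
Step 5: curr=47, set curr.next=prev(27) | reversed so far: 47 -> 27 -> 42 -> 23 -> 8
Step 6: curr=10, set curr.next=prev(47) | reversed so far: 10 -> 47 -> 27 -> 42 -> 23 -> 8

10 -> 47 -> 27 -> 42 -> 23 -> 8 -> None


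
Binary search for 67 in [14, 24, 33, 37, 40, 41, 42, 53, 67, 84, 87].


Step 1: lo=0, hi=10, mid=5, val=41
Step 2: lo=6, hi=10, mid=8, val=67

Found at index 8


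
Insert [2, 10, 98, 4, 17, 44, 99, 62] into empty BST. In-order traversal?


Insert 2: root
Insert 10: R from 2
Insert 98: R from 2 -> R from 10
Insert 4: R from 2 -> L from 10
Insert 17: R from 2 -> R from 10 -> L from 98
Insert 44: R from 2 -> R from 10 -> L from 98 -> R from 17
Insert 99: R from 2 -> R from 10 -> R from 98
Insert 62: R from 2 -> R from 10 -> L from 98 -> R from 17 -> R from 44

In-order: [2, 4, 10, 17, 44, 62, 98, 99]


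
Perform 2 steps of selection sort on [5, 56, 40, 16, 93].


Initial: [5, 56, 40, 16, 93]
Step 1: min=5 at 0
  Swap: [5, 56, 40, 16, 93]
Step 2: min=16 at 3
  Swap: [5, 16, 40, 56, 93]

After 2 steps: [5, 16, 40, 56, 93]


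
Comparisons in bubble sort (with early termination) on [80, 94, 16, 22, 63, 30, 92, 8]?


Algorithm: bubble sort (with early termination)
Input: [80, 94, 16, 22, 63, 30, 92, 8]
Sorted: [8, 16, 22, 30, 63, 80, 92, 94]

28


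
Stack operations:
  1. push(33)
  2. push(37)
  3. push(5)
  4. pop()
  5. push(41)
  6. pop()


push(33) -> [33]
push(37) -> [33, 37]
push(5) -> [33, 37, 5]
pop()->5, [33, 37]
push(41) -> [33, 37, 41]
pop()->41, [33, 37]

Final stack: [33, 37]


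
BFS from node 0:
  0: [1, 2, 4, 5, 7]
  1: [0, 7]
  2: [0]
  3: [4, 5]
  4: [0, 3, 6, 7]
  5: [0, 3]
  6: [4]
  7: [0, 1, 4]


Visit 0, enqueue [1, 2, 4, 5, 7]
Visit 1, enqueue []
Visit 2, enqueue []
Visit 4, enqueue [3, 6]
Visit 5, enqueue []
Visit 7, enqueue []
Visit 3, enqueue []
Visit 6, enqueue []

BFS order: [0, 1, 2, 4, 5, 7, 3, 6]


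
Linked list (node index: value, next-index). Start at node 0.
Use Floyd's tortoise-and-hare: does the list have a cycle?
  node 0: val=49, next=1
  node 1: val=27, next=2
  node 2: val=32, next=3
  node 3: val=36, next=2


Floyd's tortoise (slow, +1) and hare (fast, +2):
  init: slow=0, fast=0
  step 1: slow=1, fast=2
  step 2: slow=2, fast=2
  slow == fast at node 2: cycle detected

Cycle: yes


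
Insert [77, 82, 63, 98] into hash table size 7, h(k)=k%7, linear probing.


Insert 77: h=0 -> slot 0
Insert 82: h=5 -> slot 5
Insert 63: h=0, 1 probes -> slot 1
Insert 98: h=0, 2 probes -> slot 2

Table: [77, 63, 98, None, None, 82, None]


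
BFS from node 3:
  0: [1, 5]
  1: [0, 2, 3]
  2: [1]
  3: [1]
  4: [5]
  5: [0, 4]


Visit 3, enqueue [1]
Visit 1, enqueue [0, 2]
Visit 0, enqueue [5]
Visit 2, enqueue []
Visit 5, enqueue [4]
Visit 4, enqueue []

BFS order: [3, 1, 0, 2, 5, 4]


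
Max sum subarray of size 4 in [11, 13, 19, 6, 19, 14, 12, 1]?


[0:4]: 49
[1:5]: 57
[2:6]: 58
[3:7]: 51
[4:8]: 46

Max: 58 at [2:6]


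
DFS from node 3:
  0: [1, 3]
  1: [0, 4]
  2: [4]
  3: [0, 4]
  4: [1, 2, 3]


Visit 3, push [4, 0]
Visit 0, push [1]
Visit 1, push [4]
Visit 4, push [2]
Visit 2, push []

DFS order: [3, 0, 1, 4, 2]


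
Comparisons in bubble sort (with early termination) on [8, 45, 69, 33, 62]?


Algorithm: bubble sort (with early termination)
Input: [8, 45, 69, 33, 62]
Sorted: [8, 33, 45, 62, 69]

9


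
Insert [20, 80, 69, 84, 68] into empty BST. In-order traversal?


Insert 20: root
Insert 80: R from 20
Insert 69: R from 20 -> L from 80
Insert 84: R from 20 -> R from 80
Insert 68: R from 20 -> L from 80 -> L from 69

In-order: [20, 68, 69, 80, 84]


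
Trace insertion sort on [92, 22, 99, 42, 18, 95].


Initial: [92, 22, 99, 42, 18, 95]
Insert 22: [22, 92, 99, 42, 18, 95]
Insert 99: [22, 92, 99, 42, 18, 95]
Insert 42: [22, 42, 92, 99, 18, 95]
Insert 18: [18, 22, 42, 92, 99, 95]
Insert 95: [18, 22, 42, 92, 95, 99]

Sorted: [18, 22, 42, 92, 95, 99]


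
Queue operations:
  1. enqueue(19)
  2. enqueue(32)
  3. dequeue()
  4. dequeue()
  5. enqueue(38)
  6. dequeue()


enqueue(19) -> [19]
enqueue(32) -> [19, 32]
dequeue()->19, [32]
dequeue()->32, []
enqueue(38) -> [38]
dequeue()->38, []

Final queue: []


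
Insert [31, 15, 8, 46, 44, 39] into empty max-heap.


Insert 31: [31]
Insert 15: [31, 15]
Insert 8: [31, 15, 8]
Insert 46: [46, 31, 8, 15]
Insert 44: [46, 44, 8, 15, 31]
Insert 39: [46, 44, 39, 15, 31, 8]

Final heap: [46, 44, 39, 15, 31, 8]


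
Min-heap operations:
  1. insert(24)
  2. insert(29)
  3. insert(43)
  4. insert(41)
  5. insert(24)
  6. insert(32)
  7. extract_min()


insert(24) -> [24]
insert(29) -> [24, 29]
insert(43) -> [24, 29, 43]
insert(41) -> [24, 29, 43, 41]
insert(24) -> [24, 24, 43, 41, 29]
insert(32) -> [24, 24, 32, 41, 29, 43]
extract_min()->24, [24, 29, 32, 41, 43]

Final heap: [24, 29, 32, 41, 43]


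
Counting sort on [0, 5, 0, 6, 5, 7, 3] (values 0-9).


Input: [0, 5, 0, 6, 5, 7, 3]
Counts: [2, 0, 0, 1, 0, 2, 1, 1, 0, 0]

Sorted: [0, 0, 3, 5, 5, 6, 7]


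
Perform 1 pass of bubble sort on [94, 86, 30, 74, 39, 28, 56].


Initial: [94, 86, 30, 74, 39, 28, 56]
Pass 1: [86, 30, 74, 39, 28, 56, 94] (6 swaps)

After 1 pass: [86, 30, 74, 39, 28, 56, 94]


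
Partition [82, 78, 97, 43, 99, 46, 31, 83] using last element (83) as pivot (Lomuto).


Pivot: 83
  82 <= 83: advance i (no swap)
  78 <= 83: advance i (no swap)
  43 <= 83: swap -> [82, 78, 43, 97, 99, 46, 31, 83]
  46 <= 83: swap -> [82, 78, 43, 46, 99, 97, 31, 83]
  31 <= 83: swap -> [82, 78, 43, 46, 31, 97, 99, 83]
Place pivot at 5: [82, 78, 43, 46, 31, 83, 99, 97]

Partitioned: [82, 78, 43, 46, 31, 83, 99, 97]


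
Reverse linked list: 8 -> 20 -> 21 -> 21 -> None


Step 1: curr=8, set curr.next=prev(None) | reversed so far: 8
Step 2: curr=20, set curr.next=prev(8) | reversed so far: 20 -> 8
Step 3: curr=21, set curr.next=prev(20) | reversed so far: 21 -> 20 -> 8
Step 4: curr=21, set curr.next=prev(21) | reversed so far: 21 -> 21 -> 20 -> 8

21 -> 21 -> 20 -> 8 -> None


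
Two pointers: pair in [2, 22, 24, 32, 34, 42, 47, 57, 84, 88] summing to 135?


lo=0(2)+hi=9(88)=90
lo=1(22)+hi=9(88)=110
lo=2(24)+hi=9(88)=112
lo=3(32)+hi=9(88)=120
lo=4(34)+hi=9(88)=122
lo=5(42)+hi=9(88)=130
lo=6(47)+hi=9(88)=135

Yes: 47+88=135


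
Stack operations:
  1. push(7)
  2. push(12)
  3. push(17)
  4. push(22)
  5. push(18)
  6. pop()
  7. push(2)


push(7) -> [7]
push(12) -> [7, 12]
push(17) -> [7, 12, 17]
push(22) -> [7, 12, 17, 22]
push(18) -> [7, 12, 17, 22, 18]
pop()->18, [7, 12, 17, 22]
push(2) -> [7, 12, 17, 22, 2]

Final stack: [7, 12, 17, 22, 2]


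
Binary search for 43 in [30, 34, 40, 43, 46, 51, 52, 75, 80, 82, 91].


Step 1: lo=0, hi=10, mid=5, val=51
Step 2: lo=0, hi=4, mid=2, val=40
Step 3: lo=3, hi=4, mid=3, val=43

Found at index 3


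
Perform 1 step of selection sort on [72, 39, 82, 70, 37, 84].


Initial: [72, 39, 82, 70, 37, 84]
Step 1: min=37 at 4
  Swap: [37, 39, 82, 70, 72, 84]

After 1 step: [37, 39, 82, 70, 72, 84]


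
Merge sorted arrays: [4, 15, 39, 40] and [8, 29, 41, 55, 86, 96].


Take 4 from A
Take 8 from B
Take 15 from A
Take 29 from B
Take 39 from A
Take 40 from A

Merged: [4, 8, 15, 29, 39, 40, 41, 55, 86, 96]


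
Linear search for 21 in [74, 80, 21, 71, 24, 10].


i=0: 74!=21
i=1: 80!=21
i=2: 21==21 found!

Found at 2, 3 comps


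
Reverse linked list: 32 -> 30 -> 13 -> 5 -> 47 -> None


Step 1: curr=32, set curr.next=prev(None) | reversed so far: 32
Step 2: curr=30, set curr.next=prev(32) | reversed so far: 30 -> 32
Step 3: curr=13, set curr.next=prev(30) | reversed so far: 13 -> 30 -> 32
Step 4: curr=5, set curr.next=prev(13) | reversed so far: 5 -> 13 -> 30 -> 32
Step 5: curr=47, set curr.next=prev(5) | reversed so far: 47 -> 5 -> 13 -> 30 -> 32

47 -> 5 -> 13 -> 30 -> 32 -> None


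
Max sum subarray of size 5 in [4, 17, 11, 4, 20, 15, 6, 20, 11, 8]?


[0:5]: 56
[1:6]: 67
[2:7]: 56
[3:8]: 65
[4:9]: 72
[5:10]: 60

Max: 72 at [4:9]


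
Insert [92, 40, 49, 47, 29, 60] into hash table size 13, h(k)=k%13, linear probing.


Insert 92: h=1 -> slot 1
Insert 40: h=1, 1 probes -> slot 2
Insert 49: h=10 -> slot 10
Insert 47: h=8 -> slot 8
Insert 29: h=3 -> slot 3
Insert 60: h=8, 1 probes -> slot 9

Table: [None, 92, 40, 29, None, None, None, None, 47, 60, 49, None, None]


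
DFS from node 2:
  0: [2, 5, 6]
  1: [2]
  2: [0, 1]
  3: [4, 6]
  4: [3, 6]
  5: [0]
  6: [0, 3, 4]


Visit 2, push [1, 0]
Visit 0, push [6, 5]
Visit 5, push []
Visit 6, push [4, 3]
Visit 3, push [4]
Visit 4, push []
Visit 1, push []

DFS order: [2, 0, 5, 6, 3, 4, 1]


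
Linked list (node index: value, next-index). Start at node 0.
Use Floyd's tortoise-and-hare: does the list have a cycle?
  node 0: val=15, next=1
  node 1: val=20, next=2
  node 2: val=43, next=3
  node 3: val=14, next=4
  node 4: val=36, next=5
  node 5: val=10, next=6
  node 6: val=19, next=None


Floyd's tortoise (slow, +1) and hare (fast, +2):
  init: slow=0, fast=0
  step 1: slow=1, fast=2
  step 2: slow=2, fast=4
  step 3: slow=3, fast=6
  step 4: fast -> None, no cycle

Cycle: no


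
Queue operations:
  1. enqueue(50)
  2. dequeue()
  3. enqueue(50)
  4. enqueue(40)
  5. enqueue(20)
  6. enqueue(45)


enqueue(50) -> [50]
dequeue()->50, []
enqueue(50) -> [50]
enqueue(40) -> [50, 40]
enqueue(20) -> [50, 40, 20]
enqueue(45) -> [50, 40, 20, 45]

Final queue: [50, 40, 20, 45]


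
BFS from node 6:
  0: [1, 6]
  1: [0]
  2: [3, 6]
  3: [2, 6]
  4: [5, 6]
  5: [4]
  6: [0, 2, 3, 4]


Visit 6, enqueue [0, 2, 3, 4]
Visit 0, enqueue [1]
Visit 2, enqueue []
Visit 3, enqueue []
Visit 4, enqueue [5]
Visit 1, enqueue []
Visit 5, enqueue []

BFS order: [6, 0, 2, 3, 4, 1, 5]


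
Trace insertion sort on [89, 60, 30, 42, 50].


Initial: [89, 60, 30, 42, 50]
Insert 60: [60, 89, 30, 42, 50]
Insert 30: [30, 60, 89, 42, 50]
Insert 42: [30, 42, 60, 89, 50]
Insert 50: [30, 42, 50, 60, 89]

Sorted: [30, 42, 50, 60, 89]


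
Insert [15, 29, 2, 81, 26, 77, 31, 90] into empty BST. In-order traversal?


Insert 15: root
Insert 29: R from 15
Insert 2: L from 15
Insert 81: R from 15 -> R from 29
Insert 26: R from 15 -> L from 29
Insert 77: R from 15 -> R from 29 -> L from 81
Insert 31: R from 15 -> R from 29 -> L from 81 -> L from 77
Insert 90: R from 15 -> R from 29 -> R from 81

In-order: [2, 15, 26, 29, 31, 77, 81, 90]


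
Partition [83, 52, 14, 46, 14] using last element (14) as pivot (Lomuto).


Pivot: 14
  14 <= 14: swap -> [14, 52, 83, 46, 14]
Place pivot at 1: [14, 14, 83, 46, 52]

Partitioned: [14, 14, 83, 46, 52]


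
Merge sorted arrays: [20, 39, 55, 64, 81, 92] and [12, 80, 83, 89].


Take 12 from B
Take 20 from A
Take 39 from A
Take 55 from A
Take 64 from A
Take 80 from B
Take 81 from A
Take 83 from B
Take 89 from B

Merged: [12, 20, 39, 55, 64, 80, 81, 83, 89, 92]
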